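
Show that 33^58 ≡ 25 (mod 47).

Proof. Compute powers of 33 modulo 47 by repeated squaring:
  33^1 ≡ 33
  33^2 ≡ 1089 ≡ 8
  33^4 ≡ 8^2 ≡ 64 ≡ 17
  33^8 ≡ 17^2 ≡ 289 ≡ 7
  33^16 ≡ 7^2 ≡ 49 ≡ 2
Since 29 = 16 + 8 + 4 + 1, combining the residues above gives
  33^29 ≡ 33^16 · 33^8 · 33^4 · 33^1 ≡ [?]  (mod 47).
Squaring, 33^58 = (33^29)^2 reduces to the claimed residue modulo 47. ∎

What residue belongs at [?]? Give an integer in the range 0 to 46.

Multiply the listed residues: 2 · 7 · 17 · 33 = 14 → 238 → 7854.
Reducing modulo 47: 7854 = 167·47 + 5, so 33^29 ≡ 5.

5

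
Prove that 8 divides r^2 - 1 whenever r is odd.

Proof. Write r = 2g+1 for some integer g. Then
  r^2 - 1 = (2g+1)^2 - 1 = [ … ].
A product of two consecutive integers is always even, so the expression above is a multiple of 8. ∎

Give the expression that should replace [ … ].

4g(g + 1)

(2g+1)^2 - 1 = 4g^2 + 4g + 1 - 1 = 4g^2 + 4g = 4g(g+1).
Since g and g+1 are consecutive, g(g+1) is even, and 4·(even) is a multiple of 8.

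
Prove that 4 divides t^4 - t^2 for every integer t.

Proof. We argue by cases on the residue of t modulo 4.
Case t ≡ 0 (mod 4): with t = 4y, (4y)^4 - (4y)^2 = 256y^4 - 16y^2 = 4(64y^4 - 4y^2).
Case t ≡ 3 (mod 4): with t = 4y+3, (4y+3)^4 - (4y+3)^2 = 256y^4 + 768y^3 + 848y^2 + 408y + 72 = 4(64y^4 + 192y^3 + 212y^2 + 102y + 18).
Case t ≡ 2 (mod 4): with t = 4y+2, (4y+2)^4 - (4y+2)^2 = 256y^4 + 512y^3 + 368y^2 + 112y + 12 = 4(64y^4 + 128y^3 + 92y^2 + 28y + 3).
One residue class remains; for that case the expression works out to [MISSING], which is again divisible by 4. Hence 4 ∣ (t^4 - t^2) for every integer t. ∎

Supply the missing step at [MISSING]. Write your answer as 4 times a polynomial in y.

4(64y^4 + 64y^3 + 20y^2 + 2y)

Only t ≡ 1 (mod 4) is unaccounted for. Put t = 4y+1:
(4y+1)^4 - (4y+1)^2 expands to 256y^4 + 256y^3 + 80y^2 + 8y,
and factoring out 4 leaves 4(64y^4 + 64y^3 + 20y^2 + 2y).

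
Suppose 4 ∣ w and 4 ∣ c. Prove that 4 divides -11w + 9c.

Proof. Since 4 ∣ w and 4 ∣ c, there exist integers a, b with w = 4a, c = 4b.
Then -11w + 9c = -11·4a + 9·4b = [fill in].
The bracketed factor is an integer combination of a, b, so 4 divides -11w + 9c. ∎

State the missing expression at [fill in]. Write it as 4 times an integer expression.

Each term has a factor of 4: -11·4a + 9·4b = 4·(-11a + 9b).
Since -11a + 9b is an integer, 4 ∣ (-11w + 9c).

4(-11a + 9b)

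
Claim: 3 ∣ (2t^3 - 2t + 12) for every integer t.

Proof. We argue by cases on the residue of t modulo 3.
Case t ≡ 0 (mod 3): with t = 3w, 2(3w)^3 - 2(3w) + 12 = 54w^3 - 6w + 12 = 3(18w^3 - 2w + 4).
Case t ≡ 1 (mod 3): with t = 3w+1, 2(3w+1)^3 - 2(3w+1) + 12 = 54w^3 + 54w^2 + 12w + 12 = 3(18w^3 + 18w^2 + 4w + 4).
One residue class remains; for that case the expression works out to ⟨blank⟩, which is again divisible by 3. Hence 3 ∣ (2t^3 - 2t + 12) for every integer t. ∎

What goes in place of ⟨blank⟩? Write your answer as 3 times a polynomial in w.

3(18w^3 + 36w^2 + 22w + 8)

Only t ≡ 2 (mod 3) is unaccounted for. Put t = 3w+2:
2(3w+2)^3 - 2(3w+2) + 12 expands to 54w^3 + 108w^2 + 66w + 24,
and factoring out 3 leaves 3(18w^3 + 36w^2 + 22w + 8).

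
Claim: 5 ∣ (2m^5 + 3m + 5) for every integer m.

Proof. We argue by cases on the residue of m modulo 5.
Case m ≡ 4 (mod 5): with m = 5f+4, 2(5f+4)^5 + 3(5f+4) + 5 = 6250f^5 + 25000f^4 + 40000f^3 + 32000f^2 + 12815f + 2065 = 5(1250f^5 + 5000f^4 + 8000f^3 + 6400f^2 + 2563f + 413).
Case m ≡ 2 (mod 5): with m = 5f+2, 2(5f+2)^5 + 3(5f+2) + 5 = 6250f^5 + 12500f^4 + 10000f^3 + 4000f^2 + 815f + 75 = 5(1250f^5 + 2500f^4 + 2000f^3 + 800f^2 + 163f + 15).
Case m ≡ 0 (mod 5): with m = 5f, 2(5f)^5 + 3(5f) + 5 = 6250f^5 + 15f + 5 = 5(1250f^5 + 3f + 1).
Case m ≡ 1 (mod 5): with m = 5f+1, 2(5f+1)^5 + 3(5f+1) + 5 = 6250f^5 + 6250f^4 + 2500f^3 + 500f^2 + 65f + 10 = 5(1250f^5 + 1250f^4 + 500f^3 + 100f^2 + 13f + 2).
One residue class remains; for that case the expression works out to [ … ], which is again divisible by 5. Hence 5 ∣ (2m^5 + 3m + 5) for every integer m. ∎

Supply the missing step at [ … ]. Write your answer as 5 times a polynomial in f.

Only m ≡ 3 (mod 5) is unaccounted for. Put m = 5f+3:
2(5f+3)^5 + 3(5f+3) + 5 expands to 6250f^5 + 18750f^4 + 22500f^3 + 13500f^2 + 4065f + 500,
and factoring out 5 leaves 5(1250f^5 + 3750f^4 + 4500f^3 + 2700f^2 + 813f + 100).

5(1250f^5 + 3750f^4 + 4500f^3 + 2700f^2 + 813f + 100)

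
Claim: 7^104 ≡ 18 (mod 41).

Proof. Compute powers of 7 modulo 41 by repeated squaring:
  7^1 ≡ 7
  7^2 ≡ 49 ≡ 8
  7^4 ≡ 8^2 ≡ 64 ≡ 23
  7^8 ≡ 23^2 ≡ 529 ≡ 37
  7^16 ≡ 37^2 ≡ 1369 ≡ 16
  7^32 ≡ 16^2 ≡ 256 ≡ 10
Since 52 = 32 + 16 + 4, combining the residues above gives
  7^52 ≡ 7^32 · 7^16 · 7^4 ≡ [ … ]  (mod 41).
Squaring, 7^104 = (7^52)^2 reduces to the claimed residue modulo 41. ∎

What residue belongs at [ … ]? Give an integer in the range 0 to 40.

Multiply the listed residues: 10 · 16 · 23 = 160 → 3680.
Reducing modulo 41: 3680 = 89·41 + 31, so 7^52 ≡ 31.

31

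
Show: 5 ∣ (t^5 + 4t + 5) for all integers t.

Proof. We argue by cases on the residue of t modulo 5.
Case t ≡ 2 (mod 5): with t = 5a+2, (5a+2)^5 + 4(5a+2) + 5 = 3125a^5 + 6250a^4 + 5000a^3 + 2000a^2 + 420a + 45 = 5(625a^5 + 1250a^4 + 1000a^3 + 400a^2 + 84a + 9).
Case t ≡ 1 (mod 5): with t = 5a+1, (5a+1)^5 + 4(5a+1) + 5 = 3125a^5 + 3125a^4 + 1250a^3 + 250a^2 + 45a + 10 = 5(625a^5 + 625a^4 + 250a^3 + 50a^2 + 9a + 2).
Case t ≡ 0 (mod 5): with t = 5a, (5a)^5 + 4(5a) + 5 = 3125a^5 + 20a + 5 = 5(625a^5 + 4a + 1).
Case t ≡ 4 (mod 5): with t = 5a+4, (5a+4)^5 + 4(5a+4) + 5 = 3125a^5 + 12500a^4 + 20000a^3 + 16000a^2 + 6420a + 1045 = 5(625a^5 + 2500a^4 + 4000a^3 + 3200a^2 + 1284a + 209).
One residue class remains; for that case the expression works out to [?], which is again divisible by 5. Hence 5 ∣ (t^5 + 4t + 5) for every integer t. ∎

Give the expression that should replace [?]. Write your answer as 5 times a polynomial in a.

5(625a^5 + 1875a^4 + 2250a^3 + 1350a^2 + 409a + 52)

Only t ≡ 3 (mod 5) is unaccounted for. Put t = 5a+3:
(5a+3)^5 + 4(5a+3) + 5 expands to 3125a^5 + 9375a^4 + 11250a^3 + 6750a^2 + 2045a + 260,
and factoring out 5 leaves 5(625a^5 + 1875a^4 + 2250a^3 + 1350a^2 + 409a + 52).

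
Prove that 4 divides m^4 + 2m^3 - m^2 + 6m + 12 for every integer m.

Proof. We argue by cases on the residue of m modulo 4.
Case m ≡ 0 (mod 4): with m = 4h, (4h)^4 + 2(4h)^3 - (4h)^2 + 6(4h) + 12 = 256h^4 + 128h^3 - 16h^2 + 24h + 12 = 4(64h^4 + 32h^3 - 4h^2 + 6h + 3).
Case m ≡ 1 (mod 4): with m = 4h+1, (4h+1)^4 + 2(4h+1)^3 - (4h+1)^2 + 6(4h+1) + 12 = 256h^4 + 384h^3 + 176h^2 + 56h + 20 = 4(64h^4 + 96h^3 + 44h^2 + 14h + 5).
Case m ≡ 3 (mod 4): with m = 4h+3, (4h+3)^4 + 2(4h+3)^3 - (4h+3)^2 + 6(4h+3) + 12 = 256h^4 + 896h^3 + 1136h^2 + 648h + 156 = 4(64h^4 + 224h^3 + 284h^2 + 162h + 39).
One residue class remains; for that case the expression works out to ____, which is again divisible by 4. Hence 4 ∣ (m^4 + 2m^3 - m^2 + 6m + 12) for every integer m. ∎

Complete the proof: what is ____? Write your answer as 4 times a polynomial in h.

4(64h^4 + 160h^3 + 140h^2 + 58h + 13)

The residues treated are {0, 1, 3}, so the missing case is m ≡ 2 (mod 4); write m = 4h+2.
Then (4h+2)^4 + 2(4h+2)^3 - (4h+2)^2 + 6(4h+2) + 12 = 256h^4 + 640h^3 + 560h^2 + 232h + 52 = 4(64h^4 + 160h^3 + 140h^2 + 58h + 13).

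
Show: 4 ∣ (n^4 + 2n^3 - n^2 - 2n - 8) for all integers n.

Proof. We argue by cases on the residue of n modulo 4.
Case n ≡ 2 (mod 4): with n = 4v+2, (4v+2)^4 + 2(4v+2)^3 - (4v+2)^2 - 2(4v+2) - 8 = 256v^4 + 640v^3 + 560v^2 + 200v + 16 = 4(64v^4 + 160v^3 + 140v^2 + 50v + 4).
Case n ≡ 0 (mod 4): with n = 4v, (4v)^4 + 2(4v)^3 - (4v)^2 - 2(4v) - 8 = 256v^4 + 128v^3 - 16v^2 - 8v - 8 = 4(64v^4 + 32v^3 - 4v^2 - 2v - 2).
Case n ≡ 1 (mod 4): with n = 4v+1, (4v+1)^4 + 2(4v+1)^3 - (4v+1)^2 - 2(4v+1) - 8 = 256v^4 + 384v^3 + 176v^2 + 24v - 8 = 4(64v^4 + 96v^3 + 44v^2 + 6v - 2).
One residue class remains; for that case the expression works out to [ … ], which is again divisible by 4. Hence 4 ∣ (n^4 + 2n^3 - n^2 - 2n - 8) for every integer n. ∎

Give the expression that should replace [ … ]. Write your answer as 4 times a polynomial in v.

The residues treated are {2, 0, 1}, so the missing case is n ≡ 3 (mod 4); write n = 4v+3.
Then (4v+3)^4 + 2(4v+3)^3 - (4v+3)^2 - 2(4v+3) - 8 = 256v^4 + 896v^3 + 1136v^2 + 616v + 112 = 4(64v^4 + 224v^3 + 284v^2 + 154v + 28).

4(64v^4 + 224v^3 + 284v^2 + 154v + 28)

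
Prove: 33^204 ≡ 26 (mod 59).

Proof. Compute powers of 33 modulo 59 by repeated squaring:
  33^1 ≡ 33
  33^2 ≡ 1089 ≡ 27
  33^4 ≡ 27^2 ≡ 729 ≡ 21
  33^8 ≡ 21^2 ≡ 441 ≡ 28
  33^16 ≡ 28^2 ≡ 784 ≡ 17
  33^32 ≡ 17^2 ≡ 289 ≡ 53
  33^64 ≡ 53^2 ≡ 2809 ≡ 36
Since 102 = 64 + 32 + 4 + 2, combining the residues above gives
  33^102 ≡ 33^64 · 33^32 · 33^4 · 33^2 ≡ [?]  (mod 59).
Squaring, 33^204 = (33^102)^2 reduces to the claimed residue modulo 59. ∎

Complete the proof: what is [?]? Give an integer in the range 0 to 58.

Multiply the listed residues: 36 · 53 · 21 · 27 = 1908 → 40068 → 1081836.
Reducing modulo 59: 1081836 = 18336·59 + 12, so 33^102 ≡ 12.

12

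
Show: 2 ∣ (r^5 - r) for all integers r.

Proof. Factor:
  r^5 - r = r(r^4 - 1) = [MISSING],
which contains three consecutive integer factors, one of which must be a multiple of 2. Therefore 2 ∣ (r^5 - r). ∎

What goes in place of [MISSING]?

r^4 - 1 = (r^2 - 1)(r^2 + 1), and r^2 - 1 = (r-1)(r+1).
So r(r^4 - 1) = (r - 1)r(r + 1)(r^2 + 1).

(r - 1)r(r + 1)(r^2 + 1)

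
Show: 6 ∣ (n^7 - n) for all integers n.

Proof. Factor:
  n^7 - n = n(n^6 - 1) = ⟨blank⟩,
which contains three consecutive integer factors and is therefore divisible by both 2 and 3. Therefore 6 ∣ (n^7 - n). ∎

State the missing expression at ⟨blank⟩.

(n - 1)n(n + 1)(n^4 + n^2 + 1)

n^6 - 1 = (n^2 - 1)(n^4 + n^2 + 1), and n^2 - 1 = (n-1)(n+1).
So n(n^6 - 1) = (n - 1)n(n + 1)(n^4 + n^2 + 1).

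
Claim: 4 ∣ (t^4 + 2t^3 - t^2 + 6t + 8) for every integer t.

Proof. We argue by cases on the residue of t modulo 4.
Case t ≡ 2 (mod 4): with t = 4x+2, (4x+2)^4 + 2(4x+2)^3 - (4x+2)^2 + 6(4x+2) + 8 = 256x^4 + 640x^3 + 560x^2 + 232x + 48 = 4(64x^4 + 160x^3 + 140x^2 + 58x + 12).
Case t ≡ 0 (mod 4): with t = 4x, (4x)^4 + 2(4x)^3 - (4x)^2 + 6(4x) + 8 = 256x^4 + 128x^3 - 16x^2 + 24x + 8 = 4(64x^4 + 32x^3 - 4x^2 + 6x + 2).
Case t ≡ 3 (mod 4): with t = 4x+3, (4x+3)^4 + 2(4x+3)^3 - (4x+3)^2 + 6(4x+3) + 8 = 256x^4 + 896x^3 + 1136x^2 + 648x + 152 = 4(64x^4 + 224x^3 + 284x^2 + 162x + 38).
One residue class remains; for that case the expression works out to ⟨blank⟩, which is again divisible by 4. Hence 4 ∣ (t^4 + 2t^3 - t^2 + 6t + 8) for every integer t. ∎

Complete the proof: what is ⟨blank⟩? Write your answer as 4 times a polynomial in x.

4(64x^4 + 96x^3 + 44x^2 + 14x + 4)

Only t ≡ 1 (mod 4) is unaccounted for. Put t = 4x+1:
(4x+1)^4 + 2(4x+1)^3 - (4x+1)^2 + 6(4x+1) + 8 expands to 256x^4 + 384x^3 + 176x^2 + 56x + 16,
and factoring out 4 leaves 4(64x^4 + 96x^3 + 44x^2 + 14x + 4).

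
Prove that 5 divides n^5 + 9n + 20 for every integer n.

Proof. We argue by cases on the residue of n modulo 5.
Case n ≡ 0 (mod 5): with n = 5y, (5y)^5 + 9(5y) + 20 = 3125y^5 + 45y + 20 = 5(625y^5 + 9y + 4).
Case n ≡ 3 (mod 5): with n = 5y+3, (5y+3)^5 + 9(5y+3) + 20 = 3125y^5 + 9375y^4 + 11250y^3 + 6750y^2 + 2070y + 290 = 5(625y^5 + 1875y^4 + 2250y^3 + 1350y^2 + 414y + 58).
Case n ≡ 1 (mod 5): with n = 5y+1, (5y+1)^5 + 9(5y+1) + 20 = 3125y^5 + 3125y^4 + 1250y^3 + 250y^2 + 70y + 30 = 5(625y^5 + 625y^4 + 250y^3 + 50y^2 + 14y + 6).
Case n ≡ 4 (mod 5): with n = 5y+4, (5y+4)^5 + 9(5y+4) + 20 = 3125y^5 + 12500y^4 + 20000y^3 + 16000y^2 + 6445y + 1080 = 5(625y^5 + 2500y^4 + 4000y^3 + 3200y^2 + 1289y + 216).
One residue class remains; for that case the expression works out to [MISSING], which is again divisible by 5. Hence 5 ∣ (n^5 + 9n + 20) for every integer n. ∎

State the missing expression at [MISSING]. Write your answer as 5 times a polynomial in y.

5(625y^5 + 1250y^4 + 1000y^3 + 400y^2 + 89y + 14)

The residues treated are {0, 3, 1, 4}, so the missing case is n ≡ 2 (mod 5); write n = 5y+2.
Then (5y+2)^5 + 9(5y+2) + 20 = 3125y^5 + 6250y^4 + 5000y^3 + 2000y^2 + 445y + 70 = 5(625y^5 + 1250y^4 + 1000y^3 + 400y^2 + 89y + 14).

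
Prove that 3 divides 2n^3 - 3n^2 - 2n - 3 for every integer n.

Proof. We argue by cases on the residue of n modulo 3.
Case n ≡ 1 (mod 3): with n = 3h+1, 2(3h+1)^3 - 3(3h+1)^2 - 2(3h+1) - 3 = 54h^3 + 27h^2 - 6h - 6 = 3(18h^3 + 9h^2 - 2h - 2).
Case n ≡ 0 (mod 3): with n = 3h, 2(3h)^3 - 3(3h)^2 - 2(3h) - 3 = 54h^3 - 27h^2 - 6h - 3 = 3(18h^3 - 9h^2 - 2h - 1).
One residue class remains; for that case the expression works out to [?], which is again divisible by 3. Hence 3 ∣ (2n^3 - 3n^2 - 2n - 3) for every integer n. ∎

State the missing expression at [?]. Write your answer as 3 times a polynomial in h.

Only n ≡ 2 (mod 3) is unaccounted for. Put n = 3h+2:
2(3h+2)^3 - 3(3h+2)^2 - 2(3h+2) - 3 expands to 54h^3 + 81h^2 + 30h - 3,
and factoring out 3 leaves 3(18h^3 + 27h^2 + 10h - 1).

3(18h^3 + 27h^2 + 10h - 1)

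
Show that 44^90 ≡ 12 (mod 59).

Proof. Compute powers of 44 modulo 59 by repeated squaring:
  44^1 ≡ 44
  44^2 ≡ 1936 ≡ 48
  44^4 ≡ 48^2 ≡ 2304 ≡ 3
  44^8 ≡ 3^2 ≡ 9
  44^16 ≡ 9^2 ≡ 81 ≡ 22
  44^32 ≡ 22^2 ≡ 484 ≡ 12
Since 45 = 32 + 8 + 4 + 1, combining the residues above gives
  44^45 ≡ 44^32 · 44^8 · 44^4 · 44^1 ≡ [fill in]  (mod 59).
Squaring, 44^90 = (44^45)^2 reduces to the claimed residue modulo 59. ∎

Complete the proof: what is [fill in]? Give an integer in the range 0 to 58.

37

Multiply the listed residues: 12 · 9 · 3 · 44 = 108 → 324 → 14256.
Reducing modulo 59: 14256 = 241·59 + 37, so 44^45 ≡ 37.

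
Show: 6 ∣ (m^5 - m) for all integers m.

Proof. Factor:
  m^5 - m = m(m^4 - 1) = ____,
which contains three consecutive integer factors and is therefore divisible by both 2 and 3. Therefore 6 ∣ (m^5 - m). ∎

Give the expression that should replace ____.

(m - 1)m(m + 1)(m^2 + 1)

m^4 - 1 = (m^2 - 1)(m^2 + 1), and m^2 - 1 = (m-1)(m+1).
So m(m^4 - 1) = (m - 1)m(m + 1)(m^2 + 1).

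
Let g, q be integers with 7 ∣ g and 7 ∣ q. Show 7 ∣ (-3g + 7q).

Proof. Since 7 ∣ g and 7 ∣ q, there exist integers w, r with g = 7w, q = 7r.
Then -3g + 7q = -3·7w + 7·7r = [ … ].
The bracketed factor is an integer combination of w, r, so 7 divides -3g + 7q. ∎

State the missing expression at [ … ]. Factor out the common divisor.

Pull the common 7 out of every term: -3·7w + 7·7r = 7(7r - 3w).
7r - 3w is an integer, which exhibits the divisibility.

7(7r - 3w)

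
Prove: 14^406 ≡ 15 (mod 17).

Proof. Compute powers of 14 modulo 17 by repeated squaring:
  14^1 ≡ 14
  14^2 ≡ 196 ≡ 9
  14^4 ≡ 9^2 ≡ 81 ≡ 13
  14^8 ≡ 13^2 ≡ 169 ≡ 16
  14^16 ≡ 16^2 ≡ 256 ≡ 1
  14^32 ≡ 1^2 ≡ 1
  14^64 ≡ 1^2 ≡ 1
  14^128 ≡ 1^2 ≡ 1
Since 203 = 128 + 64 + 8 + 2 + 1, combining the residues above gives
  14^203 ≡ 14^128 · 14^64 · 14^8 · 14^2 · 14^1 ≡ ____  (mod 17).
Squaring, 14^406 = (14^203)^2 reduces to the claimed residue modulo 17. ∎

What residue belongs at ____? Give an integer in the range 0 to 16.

Multiply the listed residues: 1 · 1 · 16 · 9 · 14 = 1 → 16 → 144 → 2016.
Reducing modulo 17: 2016 = 118·17 + 10, so 14^203 ≡ 10.

10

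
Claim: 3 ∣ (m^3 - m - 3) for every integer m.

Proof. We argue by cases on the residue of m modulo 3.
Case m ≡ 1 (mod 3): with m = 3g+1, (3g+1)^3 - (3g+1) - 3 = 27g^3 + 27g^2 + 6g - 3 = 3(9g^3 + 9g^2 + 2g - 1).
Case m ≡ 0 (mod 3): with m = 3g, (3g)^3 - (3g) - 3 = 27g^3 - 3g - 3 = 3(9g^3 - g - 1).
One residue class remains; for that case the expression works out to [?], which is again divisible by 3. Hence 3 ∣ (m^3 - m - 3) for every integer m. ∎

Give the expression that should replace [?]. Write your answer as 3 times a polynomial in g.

The residues treated are {1, 0}, so the missing case is m ≡ 2 (mod 3); write m = 3g+2.
Then (3g+2)^3 - (3g+2) - 3 = 27g^3 + 54g^2 + 33g + 3 = 3(9g^3 + 18g^2 + 11g + 1).

3(9g^3 + 18g^2 + 11g + 1)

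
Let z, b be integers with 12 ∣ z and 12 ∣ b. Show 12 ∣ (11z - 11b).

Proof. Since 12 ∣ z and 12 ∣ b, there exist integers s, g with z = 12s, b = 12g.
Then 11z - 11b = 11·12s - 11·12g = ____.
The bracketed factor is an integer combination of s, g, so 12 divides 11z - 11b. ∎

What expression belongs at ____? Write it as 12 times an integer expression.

Pull the common 12 out of every term: 11·12s - 11·12g = 12(-11g + 11s).
-11g + 11s is an integer, which exhibits the divisibility.

12(-11g + 11s)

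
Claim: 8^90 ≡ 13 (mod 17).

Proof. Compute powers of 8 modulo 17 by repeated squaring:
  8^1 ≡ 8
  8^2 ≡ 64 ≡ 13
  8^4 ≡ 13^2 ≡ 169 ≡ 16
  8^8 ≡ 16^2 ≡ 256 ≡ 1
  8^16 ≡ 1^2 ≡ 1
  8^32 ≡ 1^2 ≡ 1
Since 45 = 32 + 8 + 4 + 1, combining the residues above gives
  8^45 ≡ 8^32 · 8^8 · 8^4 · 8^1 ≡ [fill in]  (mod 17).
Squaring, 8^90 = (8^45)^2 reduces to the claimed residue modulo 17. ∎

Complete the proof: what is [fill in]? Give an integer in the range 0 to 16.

9

8^32 · 8^8 · 8^4 · 8^1 ≡ 1 · 1 · 16 · 8 = 128.
128 mod 17 = 9, so 8^45 ≡ 9 (mod 17).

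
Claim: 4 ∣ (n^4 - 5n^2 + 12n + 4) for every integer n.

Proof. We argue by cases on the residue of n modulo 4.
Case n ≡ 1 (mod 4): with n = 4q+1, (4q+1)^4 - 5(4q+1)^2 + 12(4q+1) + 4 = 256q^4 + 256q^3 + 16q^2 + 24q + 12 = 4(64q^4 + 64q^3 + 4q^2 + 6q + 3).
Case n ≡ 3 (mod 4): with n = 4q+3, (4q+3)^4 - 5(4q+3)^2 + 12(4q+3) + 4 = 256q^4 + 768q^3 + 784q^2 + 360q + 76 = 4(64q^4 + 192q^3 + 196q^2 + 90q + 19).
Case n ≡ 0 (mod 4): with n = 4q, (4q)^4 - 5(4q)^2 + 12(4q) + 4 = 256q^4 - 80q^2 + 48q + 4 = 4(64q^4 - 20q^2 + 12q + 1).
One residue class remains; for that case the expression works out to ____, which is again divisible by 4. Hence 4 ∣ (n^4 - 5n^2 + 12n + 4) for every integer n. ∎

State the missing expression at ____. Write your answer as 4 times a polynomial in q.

4(64q^4 + 128q^3 + 76q^2 + 24q + 6)

The residues treated are {1, 3, 0}, so the missing case is n ≡ 2 (mod 4); write n = 4q+2.
Then (4q+2)^4 - 5(4q+2)^2 + 12(4q+2) + 4 = 256q^4 + 512q^3 + 304q^2 + 96q + 24 = 4(64q^4 + 128q^3 + 76q^2 + 24q + 6).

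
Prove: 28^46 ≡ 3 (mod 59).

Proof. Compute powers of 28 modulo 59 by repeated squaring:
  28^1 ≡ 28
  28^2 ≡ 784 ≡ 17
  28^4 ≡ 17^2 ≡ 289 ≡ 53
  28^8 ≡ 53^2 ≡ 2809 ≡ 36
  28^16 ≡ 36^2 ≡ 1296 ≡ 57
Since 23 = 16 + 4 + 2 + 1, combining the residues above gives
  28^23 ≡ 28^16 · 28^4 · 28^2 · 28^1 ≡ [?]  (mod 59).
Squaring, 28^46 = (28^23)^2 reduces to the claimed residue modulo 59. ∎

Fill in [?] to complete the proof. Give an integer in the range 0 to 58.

Multiply the listed residues: 57 · 53 · 17 · 28 = 3021 → 51357 → 1437996.
Reducing modulo 59: 1437996 = 24372·59 + 48, so 28^23 ≡ 48.

48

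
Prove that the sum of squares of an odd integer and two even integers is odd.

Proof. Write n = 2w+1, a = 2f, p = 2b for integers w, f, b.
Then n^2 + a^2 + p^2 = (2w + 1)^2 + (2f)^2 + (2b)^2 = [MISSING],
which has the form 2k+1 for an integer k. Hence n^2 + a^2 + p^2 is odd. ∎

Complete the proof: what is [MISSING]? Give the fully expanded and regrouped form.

2(2b^2 + 2f^2 + 2w^2 + 2w) + 1

Expanding: (2w + 1)^2 + (2f)^2 + (2b)^2 = 4b^2 + 4f^2 + 4w^2 + 4w + 1.
Every term except the constant is even, so this is 2(2b^2 + 2f^2 + 2w^2 + 2w) + 1,
and 2b^2 + 2f^2 + 2w^2 + 2w ∈ ℤ gives the required form.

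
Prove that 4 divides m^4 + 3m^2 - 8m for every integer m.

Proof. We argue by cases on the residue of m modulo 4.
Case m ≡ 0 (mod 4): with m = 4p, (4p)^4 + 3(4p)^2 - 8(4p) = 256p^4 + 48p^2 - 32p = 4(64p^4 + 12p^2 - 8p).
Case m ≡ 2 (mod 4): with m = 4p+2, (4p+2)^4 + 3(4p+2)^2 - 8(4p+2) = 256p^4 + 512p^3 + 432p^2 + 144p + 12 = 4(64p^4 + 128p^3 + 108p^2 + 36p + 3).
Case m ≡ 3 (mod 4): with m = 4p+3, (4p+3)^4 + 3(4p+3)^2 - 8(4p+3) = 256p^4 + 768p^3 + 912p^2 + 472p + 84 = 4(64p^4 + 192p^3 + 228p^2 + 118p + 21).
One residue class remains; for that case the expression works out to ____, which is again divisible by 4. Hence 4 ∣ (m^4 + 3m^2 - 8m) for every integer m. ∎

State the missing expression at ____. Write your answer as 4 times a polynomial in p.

4(64p^4 + 64p^3 + 36p^2 + 2p - 1)

The residues treated are {0, 2, 3}, so the missing case is m ≡ 1 (mod 4); write m = 4p+1.
Then (4p+1)^4 + 3(4p+1)^2 - 8(4p+1) = 256p^4 + 256p^3 + 144p^2 + 8p - 4 = 4(64p^4 + 64p^3 + 36p^2 + 2p - 1).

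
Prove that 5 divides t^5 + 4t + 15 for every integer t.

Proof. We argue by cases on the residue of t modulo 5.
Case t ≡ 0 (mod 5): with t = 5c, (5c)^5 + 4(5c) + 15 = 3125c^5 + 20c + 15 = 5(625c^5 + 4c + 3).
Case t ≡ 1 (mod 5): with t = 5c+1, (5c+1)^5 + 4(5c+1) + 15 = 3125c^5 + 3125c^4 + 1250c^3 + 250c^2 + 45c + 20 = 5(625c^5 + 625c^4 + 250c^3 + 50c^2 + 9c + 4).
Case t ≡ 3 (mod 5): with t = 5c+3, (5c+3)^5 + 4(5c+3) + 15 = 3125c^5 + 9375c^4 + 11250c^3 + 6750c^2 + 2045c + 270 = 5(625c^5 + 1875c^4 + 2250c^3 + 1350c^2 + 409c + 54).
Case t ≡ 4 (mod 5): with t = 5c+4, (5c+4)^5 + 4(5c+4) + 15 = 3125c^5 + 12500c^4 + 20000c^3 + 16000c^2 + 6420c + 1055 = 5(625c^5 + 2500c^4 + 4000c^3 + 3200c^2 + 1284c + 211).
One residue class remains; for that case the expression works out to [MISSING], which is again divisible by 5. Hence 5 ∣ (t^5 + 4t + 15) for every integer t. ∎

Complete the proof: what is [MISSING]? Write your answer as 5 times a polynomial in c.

Only t ≡ 2 (mod 5) is unaccounted for. Put t = 5c+2:
(5c+2)^5 + 4(5c+2) + 15 expands to 3125c^5 + 6250c^4 + 5000c^3 + 2000c^2 + 420c + 55,
and factoring out 5 leaves 5(625c^5 + 1250c^4 + 1000c^3 + 400c^2 + 84c + 11).

5(625c^5 + 1250c^4 + 1000c^3 + 400c^2 + 84c + 11)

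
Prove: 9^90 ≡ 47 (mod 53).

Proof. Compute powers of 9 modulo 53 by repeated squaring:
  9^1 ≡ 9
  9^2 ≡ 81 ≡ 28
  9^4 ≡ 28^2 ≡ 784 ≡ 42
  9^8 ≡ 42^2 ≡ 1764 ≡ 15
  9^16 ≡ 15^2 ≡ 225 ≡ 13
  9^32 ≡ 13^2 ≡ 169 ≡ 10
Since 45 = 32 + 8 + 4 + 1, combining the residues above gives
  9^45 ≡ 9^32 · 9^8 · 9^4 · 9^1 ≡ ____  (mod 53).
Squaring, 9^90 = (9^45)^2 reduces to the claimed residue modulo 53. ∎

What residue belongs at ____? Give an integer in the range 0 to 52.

43

9^32 · 9^8 · 9^4 · 9^1 ≡ 10 · 15 · 42 · 9 = 56700.
56700 mod 53 = 43, so 9^45 ≡ 43 (mod 53).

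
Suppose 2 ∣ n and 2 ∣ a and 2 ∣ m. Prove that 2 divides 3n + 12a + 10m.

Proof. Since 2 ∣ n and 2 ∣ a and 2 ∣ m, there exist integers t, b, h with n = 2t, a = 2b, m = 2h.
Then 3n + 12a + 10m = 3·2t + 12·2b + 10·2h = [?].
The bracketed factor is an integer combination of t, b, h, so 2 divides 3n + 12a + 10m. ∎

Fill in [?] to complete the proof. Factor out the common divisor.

Each term has a factor of 2: 3·2t + 12·2b + 10·2h = 2·(12b + 10h + 3t).
Since 12b + 10h + 3t is an integer, 2 ∣ (3n + 12a + 10m).

2(12b + 10h + 3t)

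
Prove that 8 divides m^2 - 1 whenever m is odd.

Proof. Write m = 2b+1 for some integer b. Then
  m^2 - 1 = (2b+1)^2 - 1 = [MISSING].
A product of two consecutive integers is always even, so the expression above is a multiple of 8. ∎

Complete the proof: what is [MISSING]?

4b(b + 1)

(2b+1)^2 - 1 = 4b^2 + 4b + 1 - 1 = 4b^2 + 4b = 4b(b+1).
Since b and b+1 are consecutive, b(b+1) is even, and 4·(even) is a multiple of 8.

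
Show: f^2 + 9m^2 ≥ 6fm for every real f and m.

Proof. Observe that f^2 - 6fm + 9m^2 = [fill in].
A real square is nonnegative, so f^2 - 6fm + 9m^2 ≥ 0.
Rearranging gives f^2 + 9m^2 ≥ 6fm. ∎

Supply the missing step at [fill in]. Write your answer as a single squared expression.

The leading and trailing coefficients are 1^2 and 3^2, and 6 = 2·1·3, so the trinomial is (f - 3m)^2.
Hence f^2 - 6fm + 9m^2 ≥ 0.

(f - 3m)^2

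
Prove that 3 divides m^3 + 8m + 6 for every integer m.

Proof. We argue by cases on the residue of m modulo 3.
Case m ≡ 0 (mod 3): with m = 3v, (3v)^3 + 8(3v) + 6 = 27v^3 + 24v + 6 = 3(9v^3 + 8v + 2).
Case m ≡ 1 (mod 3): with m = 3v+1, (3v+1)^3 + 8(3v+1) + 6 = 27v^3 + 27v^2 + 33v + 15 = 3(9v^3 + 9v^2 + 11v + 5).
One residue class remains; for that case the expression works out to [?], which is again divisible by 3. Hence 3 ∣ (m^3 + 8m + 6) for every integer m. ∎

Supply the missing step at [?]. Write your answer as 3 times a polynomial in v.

The residues treated are {0, 1}, so the missing case is m ≡ 2 (mod 3); write m = 3v+2.
Then (3v+2)^3 + 8(3v+2) + 6 = 27v^3 + 54v^2 + 60v + 30 = 3(9v^3 + 18v^2 + 20v + 10).

3(9v^3 + 18v^2 + 20v + 10)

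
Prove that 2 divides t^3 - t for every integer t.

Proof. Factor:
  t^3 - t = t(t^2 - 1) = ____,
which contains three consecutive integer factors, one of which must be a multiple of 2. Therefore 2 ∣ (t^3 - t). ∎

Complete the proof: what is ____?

t(t^2 - 1) = t(t - 1)(t + 1) = (t - 1)t(t + 1).
These three factors are consecutive integers, so their product is divisible by 2.

(t - 1)t(t + 1)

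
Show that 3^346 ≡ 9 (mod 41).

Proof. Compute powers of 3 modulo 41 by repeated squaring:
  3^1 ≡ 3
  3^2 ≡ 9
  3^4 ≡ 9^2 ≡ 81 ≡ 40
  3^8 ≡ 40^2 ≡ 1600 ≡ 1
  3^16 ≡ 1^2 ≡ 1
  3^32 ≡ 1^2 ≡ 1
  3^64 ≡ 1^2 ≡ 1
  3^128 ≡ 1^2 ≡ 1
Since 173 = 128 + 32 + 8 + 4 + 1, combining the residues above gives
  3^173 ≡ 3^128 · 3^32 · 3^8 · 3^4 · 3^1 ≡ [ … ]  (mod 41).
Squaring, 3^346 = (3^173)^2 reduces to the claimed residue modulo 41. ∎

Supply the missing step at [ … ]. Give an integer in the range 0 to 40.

Multiply the listed residues: 1 · 1 · 1 · 40 · 3 = 1 → 1 → 40 → 120.
Reducing modulo 41: 120 = 2·41 + 38, so 3^173 ≡ 38.

38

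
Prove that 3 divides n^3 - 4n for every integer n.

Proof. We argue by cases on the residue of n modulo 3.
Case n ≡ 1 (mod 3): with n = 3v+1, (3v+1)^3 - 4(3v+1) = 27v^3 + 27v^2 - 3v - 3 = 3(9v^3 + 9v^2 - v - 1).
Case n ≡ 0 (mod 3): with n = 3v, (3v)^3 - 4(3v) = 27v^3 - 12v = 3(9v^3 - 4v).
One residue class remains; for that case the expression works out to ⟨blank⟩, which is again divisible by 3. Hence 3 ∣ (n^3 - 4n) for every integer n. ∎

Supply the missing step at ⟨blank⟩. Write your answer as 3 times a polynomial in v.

3(9v^3 + 18v^2 + 8v)

Only n ≡ 2 (mod 3) is unaccounted for. Put n = 3v+2:
(3v+2)^3 - 4(3v+2) expands to 27v^3 + 54v^2 + 24v,
and factoring out 3 leaves 3(9v^3 + 18v^2 + 8v).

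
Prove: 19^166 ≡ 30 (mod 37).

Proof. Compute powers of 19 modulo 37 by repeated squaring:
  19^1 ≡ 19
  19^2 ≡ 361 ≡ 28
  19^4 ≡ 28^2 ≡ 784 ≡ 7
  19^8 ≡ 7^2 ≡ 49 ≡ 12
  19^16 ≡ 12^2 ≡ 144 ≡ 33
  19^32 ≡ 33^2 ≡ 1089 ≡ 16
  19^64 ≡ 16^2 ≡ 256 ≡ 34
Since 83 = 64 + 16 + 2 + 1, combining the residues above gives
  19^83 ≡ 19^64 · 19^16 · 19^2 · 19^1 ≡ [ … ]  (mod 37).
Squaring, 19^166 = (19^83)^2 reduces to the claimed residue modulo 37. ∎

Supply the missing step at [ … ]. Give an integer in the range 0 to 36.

20

Multiply the listed residues: 34 · 33 · 28 · 19 = 1122 → 31416 → 596904.
Reducing modulo 37: 596904 = 16132·37 + 20, so 19^83 ≡ 20.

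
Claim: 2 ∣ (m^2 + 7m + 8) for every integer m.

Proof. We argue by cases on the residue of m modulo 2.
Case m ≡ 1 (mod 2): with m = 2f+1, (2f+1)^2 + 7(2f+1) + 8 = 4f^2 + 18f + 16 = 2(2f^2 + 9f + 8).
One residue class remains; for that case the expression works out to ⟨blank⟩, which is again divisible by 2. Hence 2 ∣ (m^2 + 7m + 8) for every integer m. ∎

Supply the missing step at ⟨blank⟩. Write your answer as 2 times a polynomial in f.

2(2f^2 + 7f + 4)

The residues treated are {1}, so the missing case is m ≡ 0 (mod 2); write m = 2f.
Then (2f)^2 + 7(2f) + 8 = 4f^2 + 14f + 8 = 2(2f^2 + 7f + 4).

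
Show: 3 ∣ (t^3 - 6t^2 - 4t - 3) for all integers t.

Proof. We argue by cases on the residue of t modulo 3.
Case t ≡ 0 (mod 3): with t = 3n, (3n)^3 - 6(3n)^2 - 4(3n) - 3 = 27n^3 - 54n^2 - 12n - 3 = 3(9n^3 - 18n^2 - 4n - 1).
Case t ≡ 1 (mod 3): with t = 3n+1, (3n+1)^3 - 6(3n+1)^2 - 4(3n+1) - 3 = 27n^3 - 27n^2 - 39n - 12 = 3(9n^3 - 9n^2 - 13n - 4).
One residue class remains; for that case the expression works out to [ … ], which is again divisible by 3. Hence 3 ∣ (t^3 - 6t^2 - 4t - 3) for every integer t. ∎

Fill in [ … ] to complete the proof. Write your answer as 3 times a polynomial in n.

3(9n^3 - 16n - 9)

Only t ≡ 2 (mod 3) is unaccounted for. Put t = 3n+2:
(3n+2)^3 - 6(3n+2)^2 - 4(3n+2) - 3 expands to 27n^3 - 48n - 27,
and factoring out 3 leaves 3(9n^3 - 16n - 9).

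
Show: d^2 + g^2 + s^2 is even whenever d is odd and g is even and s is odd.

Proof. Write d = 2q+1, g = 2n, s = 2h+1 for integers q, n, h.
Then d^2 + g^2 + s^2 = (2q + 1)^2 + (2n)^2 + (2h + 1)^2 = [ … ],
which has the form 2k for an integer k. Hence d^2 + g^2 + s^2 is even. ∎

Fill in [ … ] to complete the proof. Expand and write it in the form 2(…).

2(2h^2 + 2h + 2n^2 + 2q^2 + 2q + 1)

Expanding: (2q + 1)^2 + (2n)^2 + (2h + 1)^2 = 4h^2 + 4h + 4n^2 + 4q^2 + 4q + 2.
Every term is even; pulling out the factor of 2 gives 2(2h^2 + 2h + 2n^2 + 2q^2 + 2q + 1).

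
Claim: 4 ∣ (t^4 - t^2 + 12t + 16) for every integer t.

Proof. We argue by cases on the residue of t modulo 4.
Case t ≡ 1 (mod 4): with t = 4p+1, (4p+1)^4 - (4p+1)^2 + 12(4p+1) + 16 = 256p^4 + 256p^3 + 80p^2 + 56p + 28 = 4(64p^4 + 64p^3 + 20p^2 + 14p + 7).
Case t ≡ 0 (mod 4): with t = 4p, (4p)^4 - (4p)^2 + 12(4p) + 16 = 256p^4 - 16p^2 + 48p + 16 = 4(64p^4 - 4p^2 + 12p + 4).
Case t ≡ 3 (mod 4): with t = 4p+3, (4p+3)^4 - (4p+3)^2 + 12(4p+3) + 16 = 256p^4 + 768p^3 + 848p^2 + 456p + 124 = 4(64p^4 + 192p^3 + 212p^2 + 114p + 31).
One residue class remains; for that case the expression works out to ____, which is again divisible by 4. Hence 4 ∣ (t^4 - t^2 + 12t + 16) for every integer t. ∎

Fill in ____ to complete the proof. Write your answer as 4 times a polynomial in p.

4(64p^4 + 128p^3 + 92p^2 + 40p + 13)

The residues treated are {1, 0, 3}, so the missing case is t ≡ 2 (mod 4); write t = 4p+2.
Then (4p+2)^4 - (4p+2)^2 + 12(4p+2) + 16 = 256p^4 + 512p^3 + 368p^2 + 160p + 52 = 4(64p^4 + 128p^3 + 92p^2 + 40p + 13).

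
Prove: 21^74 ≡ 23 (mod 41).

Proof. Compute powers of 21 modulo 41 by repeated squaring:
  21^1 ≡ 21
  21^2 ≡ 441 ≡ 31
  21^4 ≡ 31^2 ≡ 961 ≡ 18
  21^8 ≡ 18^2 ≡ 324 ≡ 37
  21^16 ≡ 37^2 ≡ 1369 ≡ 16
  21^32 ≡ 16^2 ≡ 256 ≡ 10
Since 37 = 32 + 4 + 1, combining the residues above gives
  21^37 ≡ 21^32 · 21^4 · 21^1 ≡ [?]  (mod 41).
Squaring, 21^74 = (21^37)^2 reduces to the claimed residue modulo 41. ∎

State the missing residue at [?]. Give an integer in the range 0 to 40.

Multiply the listed residues: 10 · 18 · 21 = 180 → 3780.
Reducing modulo 41: 3780 = 92·41 + 8, so 21^37 ≡ 8.

8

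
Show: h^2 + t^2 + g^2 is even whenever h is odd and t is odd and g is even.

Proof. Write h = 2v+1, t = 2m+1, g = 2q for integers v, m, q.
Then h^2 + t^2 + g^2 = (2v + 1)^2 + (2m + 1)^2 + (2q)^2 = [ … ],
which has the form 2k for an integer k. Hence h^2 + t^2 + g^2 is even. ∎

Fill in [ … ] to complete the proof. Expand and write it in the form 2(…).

(2v + 1)^2 + (2m + 1)^2 + (2q)^2 = 4m^2 + 4m + 4q^2 + 4v^2 + 4v + 2
= 2(2m^2 + 2m + 2q^2 + 2v^2 + 2v + 1).
Since 2m^2 + 2m + 2q^2 + 2v^2 + 2v + 1 is an integer, the sum of squares is of the form 2k for an integer k.

2(2m^2 + 2m + 2q^2 + 2v^2 + 2v + 1)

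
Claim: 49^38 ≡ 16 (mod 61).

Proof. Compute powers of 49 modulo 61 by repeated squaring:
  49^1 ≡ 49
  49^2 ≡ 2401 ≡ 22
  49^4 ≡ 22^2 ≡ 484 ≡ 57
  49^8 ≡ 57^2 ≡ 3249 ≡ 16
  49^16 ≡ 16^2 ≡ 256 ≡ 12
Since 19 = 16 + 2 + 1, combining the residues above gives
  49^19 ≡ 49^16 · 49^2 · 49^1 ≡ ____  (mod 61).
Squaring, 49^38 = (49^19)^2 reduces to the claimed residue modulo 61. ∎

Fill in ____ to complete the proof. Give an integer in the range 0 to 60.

4

Multiply the listed residues: 12 · 22 · 49 = 264 → 12936.
Reducing modulo 61: 12936 = 212·61 + 4, so 49^19 ≡ 4.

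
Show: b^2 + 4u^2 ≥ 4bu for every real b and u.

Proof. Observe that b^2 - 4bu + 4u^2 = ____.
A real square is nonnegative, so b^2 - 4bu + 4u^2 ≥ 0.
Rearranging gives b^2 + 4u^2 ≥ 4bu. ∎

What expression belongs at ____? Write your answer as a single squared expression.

(b - 2u)^2

The leading and trailing coefficients are 1^2 and 2^2, and 4 = 2·1·2, so the trinomial is (b - 2u)^2.
Hence b^2 - 4bu + 4u^2 ≥ 0.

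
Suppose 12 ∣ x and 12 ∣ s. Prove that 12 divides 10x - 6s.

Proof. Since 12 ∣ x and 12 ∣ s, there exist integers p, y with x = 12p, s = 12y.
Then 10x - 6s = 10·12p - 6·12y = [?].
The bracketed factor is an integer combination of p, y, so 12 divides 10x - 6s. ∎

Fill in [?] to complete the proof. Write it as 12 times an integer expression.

Each term has a factor of 12: 10·12p - 6·12y = 12·(10p - 6y).
Since 10p - 6y is an integer, 12 ∣ (10x - 6s).

12(10p - 6y)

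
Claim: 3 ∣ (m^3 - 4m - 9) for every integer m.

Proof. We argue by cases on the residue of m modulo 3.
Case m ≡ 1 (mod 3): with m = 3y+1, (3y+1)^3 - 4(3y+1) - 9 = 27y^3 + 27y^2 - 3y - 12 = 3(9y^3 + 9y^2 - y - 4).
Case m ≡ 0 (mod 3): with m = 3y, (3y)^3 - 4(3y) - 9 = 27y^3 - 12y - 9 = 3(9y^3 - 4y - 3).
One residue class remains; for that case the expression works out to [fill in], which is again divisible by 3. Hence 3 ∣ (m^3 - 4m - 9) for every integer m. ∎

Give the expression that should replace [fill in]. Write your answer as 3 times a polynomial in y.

3(9y^3 + 18y^2 + 8y - 3)

Only m ≡ 2 (mod 3) is unaccounted for. Put m = 3y+2:
(3y+2)^3 - 4(3y+2) - 9 expands to 27y^3 + 54y^2 + 24y - 9,
and factoring out 3 leaves 3(9y^3 + 18y^2 + 8y - 3).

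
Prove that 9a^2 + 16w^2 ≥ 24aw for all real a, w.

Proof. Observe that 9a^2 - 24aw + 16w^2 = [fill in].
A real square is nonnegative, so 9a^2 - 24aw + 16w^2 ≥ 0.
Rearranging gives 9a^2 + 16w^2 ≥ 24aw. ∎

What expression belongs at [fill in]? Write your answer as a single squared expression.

9a^2 - 24aw + 16w^2 is a perfect-square trinomial: the outer terms are (3a)^2 and (4w)^2, and the cross term is -2·3a·4w.
So 9a^2 - 24aw + 16w^2 = (3a - 4w)^2 ≥ 0.

(3a - 4w)^2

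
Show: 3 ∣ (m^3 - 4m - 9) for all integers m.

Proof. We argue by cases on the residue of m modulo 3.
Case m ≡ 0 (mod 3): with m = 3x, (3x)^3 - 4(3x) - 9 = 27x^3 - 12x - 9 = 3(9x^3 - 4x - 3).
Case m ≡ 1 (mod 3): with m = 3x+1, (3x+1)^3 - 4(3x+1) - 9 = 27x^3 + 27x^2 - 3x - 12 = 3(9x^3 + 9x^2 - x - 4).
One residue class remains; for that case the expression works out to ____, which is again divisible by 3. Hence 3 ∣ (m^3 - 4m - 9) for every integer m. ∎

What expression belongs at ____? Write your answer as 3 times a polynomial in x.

The residues treated are {0, 1}, so the missing case is m ≡ 2 (mod 3); write m = 3x+2.
Then (3x+2)^3 - 4(3x+2) - 9 = 27x^3 + 54x^2 + 24x - 9 = 3(9x^3 + 18x^2 + 8x - 3).

3(9x^3 + 18x^2 + 8x - 3)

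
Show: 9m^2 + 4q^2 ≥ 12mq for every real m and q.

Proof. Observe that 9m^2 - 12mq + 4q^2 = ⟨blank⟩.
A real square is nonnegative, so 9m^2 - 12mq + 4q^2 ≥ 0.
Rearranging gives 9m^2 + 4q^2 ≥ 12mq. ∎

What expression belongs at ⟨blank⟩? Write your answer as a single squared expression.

9m^2 - 12mq + 4q^2 is a perfect-square trinomial: the outer terms are (3m)^2 and (2q)^2, and the cross term is -2·3m·2q.
So 9m^2 - 12mq + 4q^2 = (3m - 2q)^2 ≥ 0.

(3m - 2q)^2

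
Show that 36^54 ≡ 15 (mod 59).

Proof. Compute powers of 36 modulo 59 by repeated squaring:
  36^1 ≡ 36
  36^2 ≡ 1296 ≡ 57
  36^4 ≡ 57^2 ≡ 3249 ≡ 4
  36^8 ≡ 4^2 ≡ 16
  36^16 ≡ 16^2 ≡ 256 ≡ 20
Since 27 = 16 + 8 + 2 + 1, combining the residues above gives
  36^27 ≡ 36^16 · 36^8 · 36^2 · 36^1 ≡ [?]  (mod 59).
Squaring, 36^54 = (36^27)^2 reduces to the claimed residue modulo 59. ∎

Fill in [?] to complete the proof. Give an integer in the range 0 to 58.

36^16 · 36^8 · 36^2 · 36^1 ≡ 20 · 16 · 57 · 36 = 656640.
656640 mod 59 = 29, so 36^27 ≡ 29 (mod 59).

29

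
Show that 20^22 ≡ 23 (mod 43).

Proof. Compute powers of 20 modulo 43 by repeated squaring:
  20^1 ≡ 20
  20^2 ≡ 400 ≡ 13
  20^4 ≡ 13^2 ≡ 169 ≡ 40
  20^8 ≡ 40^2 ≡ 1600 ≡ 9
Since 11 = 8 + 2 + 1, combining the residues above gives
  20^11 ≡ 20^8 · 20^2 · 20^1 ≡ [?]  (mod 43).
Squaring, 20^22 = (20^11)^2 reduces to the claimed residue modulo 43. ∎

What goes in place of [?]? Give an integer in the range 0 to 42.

20^8 · 20^2 · 20^1 ≡ 9 · 13 · 20 = 2340.
2340 mod 43 = 18, so 20^11 ≡ 18 (mod 43).

18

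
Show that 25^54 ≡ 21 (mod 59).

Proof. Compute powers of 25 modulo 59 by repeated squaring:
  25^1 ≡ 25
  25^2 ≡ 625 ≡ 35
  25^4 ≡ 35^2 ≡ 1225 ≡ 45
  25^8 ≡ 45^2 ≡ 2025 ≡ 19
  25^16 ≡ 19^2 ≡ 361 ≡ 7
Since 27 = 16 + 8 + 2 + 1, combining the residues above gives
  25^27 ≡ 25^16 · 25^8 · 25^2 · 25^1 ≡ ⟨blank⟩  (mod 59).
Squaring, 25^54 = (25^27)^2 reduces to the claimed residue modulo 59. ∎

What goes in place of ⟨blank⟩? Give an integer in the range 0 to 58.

25^16 · 25^8 · 25^2 · 25^1 ≡ 7 · 19 · 35 · 25 = 116375.
116375 mod 59 = 27, so 25^27 ≡ 27 (mod 59).

27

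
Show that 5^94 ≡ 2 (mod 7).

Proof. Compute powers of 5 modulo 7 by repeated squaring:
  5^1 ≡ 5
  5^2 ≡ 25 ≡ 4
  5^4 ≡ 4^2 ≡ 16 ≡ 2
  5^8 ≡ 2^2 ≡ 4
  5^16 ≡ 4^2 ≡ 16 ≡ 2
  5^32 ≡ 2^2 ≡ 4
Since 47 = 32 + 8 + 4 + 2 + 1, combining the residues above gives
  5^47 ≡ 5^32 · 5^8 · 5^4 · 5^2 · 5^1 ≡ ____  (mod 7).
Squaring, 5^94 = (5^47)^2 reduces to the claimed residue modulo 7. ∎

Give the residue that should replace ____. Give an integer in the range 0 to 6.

5^32 · 5^8 · 5^4 · 5^2 · 5^1 ≡ 4 · 4 · 2 · 4 · 5 = 640.
640 mod 7 = 3, so 5^47 ≡ 3 (mod 7).

3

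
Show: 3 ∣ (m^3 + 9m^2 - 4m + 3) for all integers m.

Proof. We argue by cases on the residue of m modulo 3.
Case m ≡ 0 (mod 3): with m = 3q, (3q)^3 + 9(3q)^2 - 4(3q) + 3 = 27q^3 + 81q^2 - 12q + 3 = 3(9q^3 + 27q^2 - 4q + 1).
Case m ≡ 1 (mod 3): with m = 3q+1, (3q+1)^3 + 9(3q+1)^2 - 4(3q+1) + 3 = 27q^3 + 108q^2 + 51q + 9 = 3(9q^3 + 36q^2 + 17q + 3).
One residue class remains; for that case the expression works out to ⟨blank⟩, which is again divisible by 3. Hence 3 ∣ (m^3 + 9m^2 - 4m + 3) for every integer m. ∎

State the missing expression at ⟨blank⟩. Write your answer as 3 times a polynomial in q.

The residues treated are {0, 1}, so the missing case is m ≡ 2 (mod 3); write m = 3q+2.
Then (3q+2)^3 + 9(3q+2)^2 - 4(3q+2) + 3 = 27q^3 + 135q^2 + 132q + 39 = 3(9q^3 + 45q^2 + 44q + 13).

3(9q^3 + 45q^2 + 44q + 13)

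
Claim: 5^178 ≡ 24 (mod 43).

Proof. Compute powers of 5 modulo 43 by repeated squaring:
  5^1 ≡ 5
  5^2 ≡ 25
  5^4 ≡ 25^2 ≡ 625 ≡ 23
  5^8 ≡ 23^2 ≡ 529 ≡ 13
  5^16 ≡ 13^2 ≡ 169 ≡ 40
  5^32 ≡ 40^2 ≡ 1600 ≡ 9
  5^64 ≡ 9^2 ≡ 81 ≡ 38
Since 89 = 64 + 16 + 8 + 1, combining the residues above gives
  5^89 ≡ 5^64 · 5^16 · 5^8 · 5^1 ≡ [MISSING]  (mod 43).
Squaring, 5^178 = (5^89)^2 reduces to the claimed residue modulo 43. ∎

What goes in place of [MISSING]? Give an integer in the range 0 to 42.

29

Multiply the listed residues: 38 · 40 · 13 · 5 = 1520 → 19760 → 98800.
Reducing modulo 43: 98800 = 2297·43 + 29, so 5^89 ≡ 29.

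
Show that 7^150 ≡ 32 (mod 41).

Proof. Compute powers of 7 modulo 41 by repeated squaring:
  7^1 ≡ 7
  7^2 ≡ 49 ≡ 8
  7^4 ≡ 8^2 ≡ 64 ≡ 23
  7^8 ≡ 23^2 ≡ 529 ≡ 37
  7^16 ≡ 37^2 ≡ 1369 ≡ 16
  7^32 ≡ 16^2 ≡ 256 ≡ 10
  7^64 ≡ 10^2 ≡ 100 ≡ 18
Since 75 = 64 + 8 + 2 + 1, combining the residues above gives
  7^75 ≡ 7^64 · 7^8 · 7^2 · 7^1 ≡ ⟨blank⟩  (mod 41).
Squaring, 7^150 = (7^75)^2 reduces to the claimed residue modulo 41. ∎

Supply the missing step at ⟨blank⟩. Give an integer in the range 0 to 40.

Multiply the listed residues: 18 · 37 · 8 · 7 = 666 → 5328 → 37296.
Reducing modulo 41: 37296 = 909·41 + 27, so 7^75 ≡ 27.

27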